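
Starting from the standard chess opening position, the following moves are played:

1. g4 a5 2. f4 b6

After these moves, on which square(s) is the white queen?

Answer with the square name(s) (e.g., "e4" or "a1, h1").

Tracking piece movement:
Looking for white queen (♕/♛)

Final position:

  a b c d e f g h
  ─────────────────
8│♜ ♞ ♝ ♛ ♚ ♝ ♞ ♜│8
7│· · ♟ ♟ ♟ ♟ ♟ ♟│7
6│· ♟ · · · · · ·│6
5│♟ · · · · · · ·│5
4│· · · · · ♙ ♙ ·│4
3│· · · · · · · ·│3
2│♙ ♙ ♙ ♙ ♙ · · ♙│2
1│♖ ♘ ♗ ♕ ♔ ♗ ♘ ♖│1
  ─────────────────
  a b c d e f g h


d1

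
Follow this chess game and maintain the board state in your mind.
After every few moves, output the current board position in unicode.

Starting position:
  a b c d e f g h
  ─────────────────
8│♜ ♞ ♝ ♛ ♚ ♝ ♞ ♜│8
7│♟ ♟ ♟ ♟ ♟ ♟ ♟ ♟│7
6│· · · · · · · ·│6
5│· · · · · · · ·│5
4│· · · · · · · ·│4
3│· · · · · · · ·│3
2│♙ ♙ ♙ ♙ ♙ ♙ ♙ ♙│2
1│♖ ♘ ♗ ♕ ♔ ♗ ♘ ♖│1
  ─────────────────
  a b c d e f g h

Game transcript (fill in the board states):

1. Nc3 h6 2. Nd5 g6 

  a b c d e f g h
  ─────────────────
8│♜ ♞ ♝ ♛ ♚ ♝ ♞ ♜│8
7│♟ ♟ ♟ ♟ ♟ ♟ · ·│7
6│· · · · · · ♟ ♟│6
5│· · · ♘ · · · ·│5
4│· · · · · · · ·│4
3│· · · · · · · ·│3
2│♙ ♙ ♙ ♙ ♙ ♙ ♙ ♙│2
1│♖ · ♗ ♕ ♔ ♗ ♘ ♖│1
  ─────────────────
  a b c d e f g h

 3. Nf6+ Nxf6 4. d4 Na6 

  a b c d e f g h
  ─────────────────
8│♜ · ♝ ♛ ♚ ♝ · ♜│8
7│♟ ♟ ♟ ♟ ♟ ♟ · ·│7
6│♞ · · · · ♞ ♟ ♟│6
5│· · · · · · · ·│5
4│· · · ♙ · · · ·│4
3│· · · · · · · ·│3
2│♙ ♙ ♙ · ♙ ♙ ♙ ♙│2
1│♖ · ♗ ♕ ♔ ♗ ♘ ♖│1
  ─────────────────
  a b c d e f g h

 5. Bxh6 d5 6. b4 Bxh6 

  a b c d e f g h
  ─────────────────
8│♜ · ♝ ♛ ♚ · · ♜│8
7│♟ ♟ ♟ · ♟ ♟ · ·│7
6│♞ · · · · ♞ ♟ ♝│6
5│· · · ♟ · · · ·│5
4│· ♙ · ♙ · · · ·│4
3│· · · · · · · ·│3
2│♙ · ♙ · ♙ ♙ ♙ ♙│2
1│♖ · · ♕ ♔ ♗ ♘ ♖│1
  ─────────────────
  a b c d e f g h

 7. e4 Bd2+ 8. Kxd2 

  a b c d e f g h
  ─────────────────
8│♜ · ♝ ♛ ♚ · · ♜│8
7│♟ ♟ ♟ · ♟ ♟ · ·│7
6│♞ · · · · ♞ ♟ ·│6
5│· · · ♟ · · · ·│5
4│· ♙ · ♙ ♙ · · ·│4
3│· · · · · · · ·│3
2│♙ · ♙ ♔ · ♙ ♙ ♙│2
1│♖ · · ♕ · ♗ ♘ ♖│1
  ─────────────────
  a b c d e f g h


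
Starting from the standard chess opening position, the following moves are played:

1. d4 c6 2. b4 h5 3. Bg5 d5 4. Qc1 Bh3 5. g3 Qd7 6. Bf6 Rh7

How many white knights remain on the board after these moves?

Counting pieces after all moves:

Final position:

  a b c d e f g h
  ─────────────────
8│♜ ♞ · · ♚ ♝ ♞ ·│8
7│♟ ♟ · ♛ ♟ ♟ ♟ ♜│7
6│· · ♟ · · ♗ · ·│6
5│· · · ♟ · · · ♟│5
4│· ♙ · ♙ · · · ·│4
3│· · · · · · ♙ ♝│3
2│♙ · ♙ · ♙ ♙ · ♙│2
1│♖ ♘ ♕ · ♔ ♗ ♘ ♖│1
  ─────────────────
  a b c d e f g h


2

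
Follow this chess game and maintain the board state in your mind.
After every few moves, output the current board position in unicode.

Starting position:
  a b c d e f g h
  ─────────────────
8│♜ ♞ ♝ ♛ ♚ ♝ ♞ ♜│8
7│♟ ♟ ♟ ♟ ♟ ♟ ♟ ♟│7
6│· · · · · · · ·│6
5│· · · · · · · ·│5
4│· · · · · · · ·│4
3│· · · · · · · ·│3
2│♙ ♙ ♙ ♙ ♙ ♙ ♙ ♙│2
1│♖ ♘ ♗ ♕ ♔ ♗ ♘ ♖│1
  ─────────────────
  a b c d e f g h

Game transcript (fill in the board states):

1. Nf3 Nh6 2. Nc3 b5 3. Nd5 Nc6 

  a b c d e f g h
  ─────────────────
8│♜ · ♝ ♛ ♚ ♝ · ♜│8
7│♟ · ♟ ♟ ♟ ♟ ♟ ♟│7
6│· · ♞ · · · · ♞│6
5│· ♟ · ♘ · · · ·│5
4│· · · · · · · ·│4
3│· · · · · ♘ · ·│3
2│♙ ♙ ♙ ♙ ♙ ♙ ♙ ♙│2
1│♖ · ♗ ♕ ♔ ♗ · ♖│1
  ─────────────────
  a b c d e f g h

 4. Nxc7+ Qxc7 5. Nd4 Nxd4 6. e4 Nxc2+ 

  a b c d e f g h
  ─────────────────
8│♜ · ♝ · ♚ ♝ · ♜│8
7│♟ · ♛ ♟ ♟ ♟ ♟ ♟│7
6│· · · · · · · ♞│6
5│· ♟ · · · · · ·│5
4│· · · · ♙ · · ·│4
3│· · · · · · · ·│3
2│♙ ♙ ♞ ♙ · ♙ ♙ ♙│2
1│♖ · ♗ ♕ ♔ ♗ · ♖│1
  ─────────────────
  a b c d e f g h

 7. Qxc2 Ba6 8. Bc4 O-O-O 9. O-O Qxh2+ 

  a b c d e f g h
  ─────────────────
8│· · ♚ ♜ · ♝ · ♜│8
7│♟ · · ♟ ♟ ♟ ♟ ♟│7
6│♝ · · · · · · ♞│6
5│· ♟ · · · · · ·│5
4│· · ♗ · ♙ · · ·│4
3│· · · · · · · ·│3
2│♙ ♙ ♕ ♙ · ♙ ♙ ♛│2
1│♖ · ♗ · · ♖ ♔ ·│1
  ─────────────────
  a b c d e f g h

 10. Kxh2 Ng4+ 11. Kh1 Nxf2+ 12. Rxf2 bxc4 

  a b c d e f g h
  ─────────────────
8│· · ♚ ♜ · ♝ · ♜│8
7│♟ · · ♟ ♟ ♟ ♟ ♟│7
6│♝ · · · · · · ·│6
5│· · · · · · · ·│5
4│· · ♟ · ♙ · · ·│4
3│· · · · · · · ·│3
2│♙ ♙ ♕ ♙ · ♖ ♙ ·│2
1│♖ · ♗ · · · · ♔│1
  ─────────────────
  a b c d e f g h

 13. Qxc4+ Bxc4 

  a b c d e f g h
  ─────────────────
8│· · ♚ ♜ · ♝ · ♜│8
7│♟ · · ♟ ♟ ♟ ♟ ♟│7
6│· · · · · · · ·│6
5│· · · · · · · ·│5
4│· · ♝ · ♙ · · ·│4
3│· · · · · · · ·│3
2│♙ ♙ · ♙ · ♖ ♙ ·│2
1│♖ · ♗ · · · · ♔│1
  ─────────────────
  a b c d e f g h


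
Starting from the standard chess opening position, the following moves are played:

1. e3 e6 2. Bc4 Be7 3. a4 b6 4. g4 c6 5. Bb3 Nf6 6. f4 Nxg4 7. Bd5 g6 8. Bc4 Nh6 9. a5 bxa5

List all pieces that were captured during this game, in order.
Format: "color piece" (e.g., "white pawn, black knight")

Tracking captures:
  Nxg4: captured white pawn
  bxa5: captured white pawn

white pawn, white pawn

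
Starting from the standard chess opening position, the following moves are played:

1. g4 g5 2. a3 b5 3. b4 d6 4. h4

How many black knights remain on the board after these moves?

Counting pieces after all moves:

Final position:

  a b c d e f g h
  ─────────────────
8│♜ ♞ ♝ ♛ ♚ ♝ ♞ ♜│8
7│♟ · ♟ · ♟ ♟ · ♟│7
6│· · · ♟ · · · ·│6
5│· ♟ · · · · ♟ ·│5
4│· ♙ · · · · ♙ ♙│4
3│♙ · · · · · · ·│3
2│· · ♙ ♙ ♙ ♙ · ·│2
1│♖ ♘ ♗ ♕ ♔ ♗ ♘ ♖│1
  ─────────────────
  a b c d e f g h


2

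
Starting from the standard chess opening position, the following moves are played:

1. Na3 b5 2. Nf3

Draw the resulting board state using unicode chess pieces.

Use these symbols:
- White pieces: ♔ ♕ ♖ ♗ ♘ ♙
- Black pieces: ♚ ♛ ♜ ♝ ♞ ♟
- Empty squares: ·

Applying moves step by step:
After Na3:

♜ ♞ ♝ ♛ ♚ ♝ ♞ ♜
♟ ♟ ♟ ♟ ♟ ♟ ♟ ♟
· · · · · · · ·
· · · · · · · ·
· · · · · · · ·
♘ · · · · · · ·
♙ ♙ ♙ ♙ ♙ ♙ ♙ ♙
♖ · ♗ ♕ ♔ ♗ ♘ ♖


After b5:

♜ ♞ ♝ ♛ ♚ ♝ ♞ ♜
♟ · ♟ ♟ ♟ ♟ ♟ ♟
· · · · · · · ·
· ♟ · · · · · ·
· · · · · · · ·
♘ · · · · · · ·
♙ ♙ ♙ ♙ ♙ ♙ ♙ ♙
♖ · ♗ ♕ ♔ ♗ ♘ ♖


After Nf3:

♜ ♞ ♝ ♛ ♚ ♝ ♞ ♜
♟ · ♟ ♟ ♟ ♟ ♟ ♟
· · · · · · · ·
· ♟ · · · · · ·
· · · · · · · ·
♘ · · · · ♘ · ·
♙ ♙ ♙ ♙ ♙ ♙ ♙ ♙
♖ · ♗ ♕ ♔ ♗ · ♖



  a b c d e f g h
  ─────────────────
8│♜ ♞ ♝ ♛ ♚ ♝ ♞ ♜│8
7│♟ · ♟ ♟ ♟ ♟ ♟ ♟│7
6│· · · · · · · ·│6
5│· ♟ · · · · · ·│5
4│· · · · · · · ·│4
3│♘ · · · · ♘ · ·│3
2│♙ ♙ ♙ ♙ ♙ ♙ ♙ ♙│2
1│♖ · ♗ ♕ ♔ ♗ · ♖│1
  ─────────────────
  a b c d e f g h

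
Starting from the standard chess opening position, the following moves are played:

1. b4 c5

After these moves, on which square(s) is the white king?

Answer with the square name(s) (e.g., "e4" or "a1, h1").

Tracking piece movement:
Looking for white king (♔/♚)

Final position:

  a b c d e f g h
  ─────────────────
8│♜ ♞ ♝ ♛ ♚ ♝ ♞ ♜│8
7│♟ ♟ · ♟ ♟ ♟ ♟ ♟│7
6│· · · · · · · ·│6
5│· · ♟ · · · · ·│5
4│· ♙ · · · · · ·│4
3│· · · · · · · ·│3
2│♙ · ♙ ♙ ♙ ♙ ♙ ♙│2
1│♖ ♘ ♗ ♕ ♔ ♗ ♘ ♖│1
  ─────────────────
  a b c d e f g h


e1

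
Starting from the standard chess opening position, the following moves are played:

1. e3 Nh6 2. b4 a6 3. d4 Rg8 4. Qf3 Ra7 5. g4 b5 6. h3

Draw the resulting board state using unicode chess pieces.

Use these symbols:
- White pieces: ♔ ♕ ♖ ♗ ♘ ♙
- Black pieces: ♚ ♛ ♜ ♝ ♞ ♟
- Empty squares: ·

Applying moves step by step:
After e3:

♜ ♞ ♝ ♛ ♚ ♝ ♞ ♜
♟ ♟ ♟ ♟ ♟ ♟ ♟ ♟
· · · · · · · ·
· · · · · · · ·
· · · · · · · ·
· · · · ♙ · · ·
♙ ♙ ♙ ♙ · ♙ ♙ ♙
♖ ♘ ♗ ♕ ♔ ♗ ♘ ♖


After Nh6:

♜ ♞ ♝ ♛ ♚ ♝ · ♜
♟ ♟ ♟ ♟ ♟ ♟ ♟ ♟
· · · · · · · ♞
· · · · · · · ·
· · · · · · · ·
· · · · ♙ · · ·
♙ ♙ ♙ ♙ · ♙ ♙ ♙
♖ ♘ ♗ ♕ ♔ ♗ ♘ ♖


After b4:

♜ ♞ ♝ ♛ ♚ ♝ · ♜
♟ ♟ ♟ ♟ ♟ ♟ ♟ ♟
· · · · · · · ♞
· · · · · · · ·
· ♙ · · · · · ·
· · · · ♙ · · ·
♙ · ♙ ♙ · ♙ ♙ ♙
♖ ♘ ♗ ♕ ♔ ♗ ♘ ♖


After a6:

♜ ♞ ♝ ♛ ♚ ♝ · ♜
· ♟ ♟ ♟ ♟ ♟ ♟ ♟
♟ · · · · · · ♞
· · · · · · · ·
· ♙ · · · · · ·
· · · · ♙ · · ·
♙ · ♙ ♙ · ♙ ♙ ♙
♖ ♘ ♗ ♕ ♔ ♗ ♘ ♖


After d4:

♜ ♞ ♝ ♛ ♚ ♝ · ♜
· ♟ ♟ ♟ ♟ ♟ ♟ ♟
♟ · · · · · · ♞
· · · · · · · ·
· ♙ · ♙ · · · ·
· · · · ♙ · · ·
♙ · ♙ · · ♙ ♙ ♙
♖ ♘ ♗ ♕ ♔ ♗ ♘ ♖


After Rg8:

♜ ♞ ♝ ♛ ♚ ♝ ♜ ·
· ♟ ♟ ♟ ♟ ♟ ♟ ♟
♟ · · · · · · ♞
· · · · · · · ·
· ♙ · ♙ · · · ·
· · · · ♙ · · ·
♙ · ♙ · · ♙ ♙ ♙
♖ ♘ ♗ ♕ ♔ ♗ ♘ ♖


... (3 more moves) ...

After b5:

· ♞ ♝ ♛ ♚ ♝ ♜ ·
♜ · ♟ ♟ ♟ ♟ ♟ ♟
♟ · · · · · · ♞
· ♟ · · · · · ·
· ♙ · ♙ · · ♙ ·
· · · · ♙ ♕ · ·
♙ · ♙ · · ♙ · ♙
♖ ♘ ♗ · ♔ ♗ ♘ ♖


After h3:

· ♞ ♝ ♛ ♚ ♝ ♜ ·
♜ · ♟ ♟ ♟ ♟ ♟ ♟
♟ · · · · · · ♞
· ♟ · · · · · ·
· ♙ · ♙ · · ♙ ·
· · · · ♙ ♕ · ♙
♙ · ♙ · · ♙ · ·
♖ ♘ ♗ · ♔ ♗ ♘ ♖



  a b c d e f g h
  ─────────────────
8│· ♞ ♝ ♛ ♚ ♝ ♜ ·│8
7│♜ · ♟ ♟ ♟ ♟ ♟ ♟│7
6│♟ · · · · · · ♞│6
5│· ♟ · · · · · ·│5
4│· ♙ · ♙ · · ♙ ·│4
3│· · · · ♙ ♕ · ♙│3
2│♙ · ♙ · · ♙ · ·│2
1│♖ ♘ ♗ · ♔ ♗ ♘ ♖│1
  ─────────────────
  a b c d e f g h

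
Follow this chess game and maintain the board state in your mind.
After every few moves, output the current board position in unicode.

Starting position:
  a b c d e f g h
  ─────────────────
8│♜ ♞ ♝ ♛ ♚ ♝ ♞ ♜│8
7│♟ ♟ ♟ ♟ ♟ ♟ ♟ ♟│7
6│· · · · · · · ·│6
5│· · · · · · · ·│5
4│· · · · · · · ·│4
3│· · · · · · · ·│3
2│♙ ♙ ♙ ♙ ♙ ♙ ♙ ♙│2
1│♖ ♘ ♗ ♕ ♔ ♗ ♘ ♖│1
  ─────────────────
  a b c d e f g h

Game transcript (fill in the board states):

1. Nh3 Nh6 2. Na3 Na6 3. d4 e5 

  a b c d e f g h
  ─────────────────
8│♜ · ♝ ♛ ♚ ♝ · ♜│8
7│♟ ♟ ♟ ♟ · ♟ ♟ ♟│7
6│♞ · · · · · · ♞│6
5│· · · · ♟ · · ·│5
4│· · · ♙ · · · ·│4
3│♘ · · · · · · ♘│3
2│♙ ♙ ♙ · ♙ ♙ ♙ ♙│2
1│♖ · ♗ ♕ ♔ ♗ · ♖│1
  ─────────────────
  a b c d e f g h

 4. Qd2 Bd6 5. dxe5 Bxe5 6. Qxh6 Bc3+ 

  a b c d e f g h
  ─────────────────
8│♜ · ♝ ♛ ♚ · · ♜│8
7│♟ ♟ ♟ ♟ · ♟ ♟ ♟│7
6│♞ · · · · · · ♕│6
5│· · · · · · · ·│5
4│· · · · · · · ·│4
3│♘ · ♝ · · · · ♘│3
2│♙ ♙ ♙ · ♙ ♙ ♙ ♙│2
1│♖ · ♗ · ♔ ♗ · ♖│1
  ─────────────────
  a b c d e f g h

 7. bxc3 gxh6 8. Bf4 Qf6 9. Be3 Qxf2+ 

  a b c d e f g h
  ─────────────────
8│♜ · ♝ · ♚ · · ♜│8
7│♟ ♟ ♟ ♟ · ♟ · ♟│7
6│♞ · · · · · · ♟│6
5│· · · · · · · ·│5
4│· · · · · · · ·│4
3│♘ · ♙ · ♗ · · ♘│3
2│♙ · ♙ · ♙ ♛ ♙ ♙│2
1│♖ · · · ♔ ♗ · ♖│1
  ─────────────────
  a b c d e f g h

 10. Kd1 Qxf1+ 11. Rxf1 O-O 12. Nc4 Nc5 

  a b c d e f g h
  ─────────────────
8│♜ · ♝ · · ♜ ♚ ·│8
7│♟ ♟ ♟ ♟ · ♟ · ♟│7
6│· · · · · · · ♟│6
5│· · ♞ · · · · ·│5
4│· · ♘ · · · · ·│4
3│· · ♙ · ♗ · · ♘│3
2│♙ · ♙ · ♙ · ♙ ♙│2
1│♖ · · ♔ · ♖ · ·│1
  ─────────────────
  a b c d e f g h

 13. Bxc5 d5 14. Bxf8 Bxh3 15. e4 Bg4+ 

  a b c d e f g h
  ─────────────────
8│♜ · · · · ♗ ♚ ·│8
7│♟ ♟ ♟ · · ♟ · ♟│7
6│· · · · · · · ♟│6
5│· · · ♟ · · · ·│5
4│· · ♘ · ♙ · ♝ ·│4
3│· · ♙ · · · · ·│3
2│♙ · ♙ · · · ♙ ♙│2
1│♖ · · ♔ · ♖ · ·│1
  ─────────────────
  a b c d e f g h



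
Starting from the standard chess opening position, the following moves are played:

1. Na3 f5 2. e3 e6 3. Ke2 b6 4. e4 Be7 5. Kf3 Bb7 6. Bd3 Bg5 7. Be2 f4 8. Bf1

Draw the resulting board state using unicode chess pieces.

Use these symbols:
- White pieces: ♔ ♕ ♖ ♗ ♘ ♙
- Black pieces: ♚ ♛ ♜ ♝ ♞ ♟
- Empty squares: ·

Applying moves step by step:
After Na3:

♜ ♞ ♝ ♛ ♚ ♝ ♞ ♜
♟ ♟ ♟ ♟ ♟ ♟ ♟ ♟
· · · · · · · ·
· · · · · · · ·
· · · · · · · ·
♘ · · · · · · ·
♙ ♙ ♙ ♙ ♙ ♙ ♙ ♙
♖ · ♗ ♕ ♔ ♗ ♘ ♖


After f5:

♜ ♞ ♝ ♛ ♚ ♝ ♞ ♜
♟ ♟ ♟ ♟ ♟ · ♟ ♟
· · · · · · · ·
· · · · · ♟ · ·
· · · · · · · ·
♘ · · · · · · ·
♙ ♙ ♙ ♙ ♙ ♙ ♙ ♙
♖ · ♗ ♕ ♔ ♗ ♘ ♖


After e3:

♜ ♞ ♝ ♛ ♚ ♝ ♞ ♜
♟ ♟ ♟ ♟ ♟ · ♟ ♟
· · · · · · · ·
· · · · · ♟ · ·
· · · · · · · ·
♘ · · · ♙ · · ·
♙ ♙ ♙ ♙ · ♙ ♙ ♙
♖ · ♗ ♕ ♔ ♗ ♘ ♖


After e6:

♜ ♞ ♝ ♛ ♚ ♝ ♞ ♜
♟ ♟ ♟ ♟ · · ♟ ♟
· · · · ♟ · · ·
· · · · · ♟ · ·
· · · · · · · ·
♘ · · · ♙ · · ·
♙ ♙ ♙ ♙ · ♙ ♙ ♙
♖ · ♗ ♕ ♔ ♗ ♘ ♖


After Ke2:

♜ ♞ ♝ ♛ ♚ ♝ ♞ ♜
♟ ♟ ♟ ♟ · · ♟ ♟
· · · · ♟ · · ·
· · · · · ♟ · ·
· · · · · · · ·
♘ · · · ♙ · · ·
♙ ♙ ♙ ♙ ♔ ♙ ♙ ♙
♖ · ♗ ♕ · ♗ ♘ ♖


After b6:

♜ ♞ ♝ ♛ ♚ ♝ ♞ ♜
♟ · ♟ ♟ · · ♟ ♟
· ♟ · · ♟ · · ·
· · · · · ♟ · ·
· · · · · · · ·
♘ · · · ♙ · · ·
♙ ♙ ♙ ♙ ♔ ♙ ♙ ♙
♖ · ♗ ♕ · ♗ ♘ ♖


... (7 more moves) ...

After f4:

♜ ♞ · ♛ ♚ · ♞ ♜
♟ ♝ ♟ ♟ · · ♟ ♟
· ♟ · · ♟ · · ·
· · · · · · ♝ ·
· · · · ♙ ♟ · ·
♘ · · · · ♔ · ·
♙ ♙ ♙ ♙ ♗ ♙ ♙ ♙
♖ · ♗ ♕ · · ♘ ♖


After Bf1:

♜ ♞ · ♛ ♚ · ♞ ♜
♟ ♝ ♟ ♟ · · ♟ ♟
· ♟ · · ♟ · · ·
· · · · · · ♝ ·
· · · · ♙ ♟ · ·
♘ · · · · ♔ · ·
♙ ♙ ♙ ♙ · ♙ ♙ ♙
♖ · ♗ ♕ · ♗ ♘ ♖



  a b c d e f g h
  ─────────────────
8│♜ ♞ · ♛ ♚ · ♞ ♜│8
7│♟ ♝ ♟ ♟ · · ♟ ♟│7
6│· ♟ · · ♟ · · ·│6
5│· · · · · · ♝ ·│5
4│· · · · ♙ ♟ · ·│4
3│♘ · · · · ♔ · ·│3
2│♙ ♙ ♙ ♙ · ♙ ♙ ♙│2
1│♖ · ♗ ♕ · ♗ ♘ ♖│1
  ─────────────────
  a b c d e f g h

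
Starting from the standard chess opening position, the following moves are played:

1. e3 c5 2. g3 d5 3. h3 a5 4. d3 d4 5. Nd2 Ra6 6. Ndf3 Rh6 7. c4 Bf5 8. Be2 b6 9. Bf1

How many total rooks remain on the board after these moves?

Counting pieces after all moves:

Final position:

  a b c d e f g h
  ─────────────────
8│· ♞ · ♛ ♚ ♝ ♞ ♜│8
7│· · · · ♟ ♟ ♟ ♟│7
6│· ♟ · · · · · ♜│6
5│♟ · ♟ · · ♝ · ·│5
4│· · ♙ ♟ · · · ·│4
3│· · · ♙ ♙ ♘ ♙ ♙│3
2│♙ ♙ · · · ♙ · ·│2
1│♖ · ♗ ♕ ♔ ♗ ♘ ♖│1
  ─────────────────
  a b c d e f g h


4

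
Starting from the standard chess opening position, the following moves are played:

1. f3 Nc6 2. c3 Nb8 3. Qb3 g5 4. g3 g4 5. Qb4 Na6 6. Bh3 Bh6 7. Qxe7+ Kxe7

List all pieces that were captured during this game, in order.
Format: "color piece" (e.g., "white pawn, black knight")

Tracking captures:
  Qxe7+: captured black pawn
  Kxe7: captured white queen

black pawn, white queen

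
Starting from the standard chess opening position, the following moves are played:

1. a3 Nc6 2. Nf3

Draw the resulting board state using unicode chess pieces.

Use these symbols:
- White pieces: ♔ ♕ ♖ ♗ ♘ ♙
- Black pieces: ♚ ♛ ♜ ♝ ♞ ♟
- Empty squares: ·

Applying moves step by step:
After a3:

♜ ♞ ♝ ♛ ♚ ♝ ♞ ♜
♟ ♟ ♟ ♟ ♟ ♟ ♟ ♟
· · · · · · · ·
· · · · · · · ·
· · · · · · · ·
♙ · · · · · · ·
· ♙ ♙ ♙ ♙ ♙ ♙ ♙
♖ ♘ ♗ ♕ ♔ ♗ ♘ ♖


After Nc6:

♜ · ♝ ♛ ♚ ♝ ♞ ♜
♟ ♟ ♟ ♟ ♟ ♟ ♟ ♟
· · ♞ · · · · ·
· · · · · · · ·
· · · · · · · ·
♙ · · · · · · ·
· ♙ ♙ ♙ ♙ ♙ ♙ ♙
♖ ♘ ♗ ♕ ♔ ♗ ♘ ♖


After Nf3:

♜ · ♝ ♛ ♚ ♝ ♞ ♜
♟ ♟ ♟ ♟ ♟ ♟ ♟ ♟
· · ♞ · · · · ·
· · · · · · · ·
· · · · · · · ·
♙ · · · · ♘ · ·
· ♙ ♙ ♙ ♙ ♙ ♙ ♙
♖ ♘ ♗ ♕ ♔ ♗ · ♖



  a b c d e f g h
  ─────────────────
8│♜ · ♝ ♛ ♚ ♝ ♞ ♜│8
7│♟ ♟ ♟ ♟ ♟ ♟ ♟ ♟│7
6│· · ♞ · · · · ·│6
5│· · · · · · · ·│5
4│· · · · · · · ·│4
3│♙ · · · · ♘ · ·│3
2│· ♙ ♙ ♙ ♙ ♙ ♙ ♙│2
1│♖ ♘ ♗ ♕ ♔ ♗ · ♖│1
  ─────────────────
  a b c d e f g h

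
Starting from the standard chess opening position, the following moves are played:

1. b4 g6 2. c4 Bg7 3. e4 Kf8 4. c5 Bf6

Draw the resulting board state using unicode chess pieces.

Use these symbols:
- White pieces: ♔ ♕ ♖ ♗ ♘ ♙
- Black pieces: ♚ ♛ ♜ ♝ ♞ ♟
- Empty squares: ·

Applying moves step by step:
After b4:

♜ ♞ ♝ ♛ ♚ ♝ ♞ ♜
♟ ♟ ♟ ♟ ♟ ♟ ♟ ♟
· · · · · · · ·
· · · · · · · ·
· ♙ · · · · · ·
· · · · · · · ·
♙ · ♙ ♙ ♙ ♙ ♙ ♙
♖ ♘ ♗ ♕ ♔ ♗ ♘ ♖


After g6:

♜ ♞ ♝ ♛ ♚ ♝ ♞ ♜
♟ ♟ ♟ ♟ ♟ ♟ · ♟
· · · · · · ♟ ·
· · · · · · · ·
· ♙ · · · · · ·
· · · · · · · ·
♙ · ♙ ♙ ♙ ♙ ♙ ♙
♖ ♘ ♗ ♕ ♔ ♗ ♘ ♖


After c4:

♜ ♞ ♝ ♛ ♚ ♝ ♞ ♜
♟ ♟ ♟ ♟ ♟ ♟ · ♟
· · · · · · ♟ ·
· · · · · · · ·
· ♙ ♙ · · · · ·
· · · · · · · ·
♙ · · ♙ ♙ ♙ ♙ ♙
♖ ♘ ♗ ♕ ♔ ♗ ♘ ♖


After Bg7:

♜ ♞ ♝ ♛ ♚ · ♞ ♜
♟ ♟ ♟ ♟ ♟ ♟ ♝ ♟
· · · · · · ♟ ·
· · · · · · · ·
· ♙ ♙ · · · · ·
· · · · · · · ·
♙ · · ♙ ♙ ♙ ♙ ♙
♖ ♘ ♗ ♕ ♔ ♗ ♘ ♖


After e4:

♜ ♞ ♝ ♛ ♚ · ♞ ♜
♟ ♟ ♟ ♟ ♟ ♟ ♝ ♟
· · · · · · ♟ ·
· · · · · · · ·
· ♙ ♙ · ♙ · · ·
· · · · · · · ·
♙ · · ♙ · ♙ ♙ ♙
♖ ♘ ♗ ♕ ♔ ♗ ♘ ♖


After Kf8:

♜ ♞ ♝ ♛ · ♚ ♞ ♜
♟ ♟ ♟ ♟ ♟ ♟ ♝ ♟
· · · · · · ♟ ·
· · · · · · · ·
· ♙ ♙ · ♙ · · ·
· · · · · · · ·
♙ · · ♙ · ♙ ♙ ♙
♖ ♘ ♗ ♕ ♔ ♗ ♘ ♖


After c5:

♜ ♞ ♝ ♛ · ♚ ♞ ♜
♟ ♟ ♟ ♟ ♟ ♟ ♝ ♟
· · · · · · ♟ ·
· · ♙ · · · · ·
· ♙ · · ♙ · · ·
· · · · · · · ·
♙ · · ♙ · ♙ ♙ ♙
♖ ♘ ♗ ♕ ♔ ♗ ♘ ♖


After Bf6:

♜ ♞ ♝ ♛ · ♚ ♞ ♜
♟ ♟ ♟ ♟ ♟ ♟ · ♟
· · · · · ♝ ♟ ·
· · ♙ · · · · ·
· ♙ · · ♙ · · ·
· · · · · · · ·
♙ · · ♙ · ♙ ♙ ♙
♖ ♘ ♗ ♕ ♔ ♗ ♘ ♖



  a b c d e f g h
  ─────────────────
8│♜ ♞ ♝ ♛ · ♚ ♞ ♜│8
7│♟ ♟ ♟ ♟ ♟ ♟ · ♟│7
6│· · · · · ♝ ♟ ·│6
5│· · ♙ · · · · ·│5
4│· ♙ · · ♙ · · ·│4
3│· · · · · · · ·│3
2│♙ · · ♙ · ♙ ♙ ♙│2
1│♖ ♘ ♗ ♕ ♔ ♗ ♘ ♖│1
  ─────────────────
  a b c d e f g h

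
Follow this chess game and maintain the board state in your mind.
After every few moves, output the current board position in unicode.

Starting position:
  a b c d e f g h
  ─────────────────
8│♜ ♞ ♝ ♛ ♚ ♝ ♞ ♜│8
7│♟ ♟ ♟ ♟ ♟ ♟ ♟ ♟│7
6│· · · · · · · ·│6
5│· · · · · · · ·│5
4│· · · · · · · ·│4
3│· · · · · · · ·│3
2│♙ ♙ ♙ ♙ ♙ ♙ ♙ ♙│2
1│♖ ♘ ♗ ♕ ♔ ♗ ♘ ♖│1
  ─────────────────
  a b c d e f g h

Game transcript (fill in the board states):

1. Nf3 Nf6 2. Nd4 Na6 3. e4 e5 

  a b c d e f g h
  ─────────────────
8│♜ · ♝ ♛ ♚ ♝ · ♜│8
7│♟ ♟ ♟ ♟ · ♟ ♟ ♟│7
6│♞ · · · · ♞ · ·│6
5│· · · · ♟ · · ·│5
4│· · · ♘ ♙ · · ·│4
3│· · · · · · · ·│3
2│♙ ♙ ♙ ♙ · ♙ ♙ ♙│2
1│♖ ♘ ♗ ♕ ♔ ♗ · ♖│1
  ─────────────────
  a b c d e f g h

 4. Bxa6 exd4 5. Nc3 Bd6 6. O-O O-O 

  a b c d e f g h
  ─────────────────
8│♜ · ♝ ♛ · ♜ ♚ ·│8
7│♟ ♟ ♟ ♟ · ♟ ♟ ♟│7
6│♗ · · ♝ · ♞ · ·│6
5│· · · · · · · ·│5
4│· · · ♟ ♙ · · ·│4
3│· · ♘ · · · · ·│3
2│♙ ♙ ♙ ♙ · ♙ ♙ ♙│2
1│♖ · ♗ ♕ · ♖ ♔ ·│1
  ─────────────────
  a b c d e f g h

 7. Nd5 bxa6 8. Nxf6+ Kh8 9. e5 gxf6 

  a b c d e f g h
  ─────────────────
8│♜ · ♝ ♛ · ♜ · ♚│8
7│♟ · ♟ ♟ · ♟ · ♟│7
6│♟ · · ♝ · ♟ · ·│6
5│· · · · ♙ · · ·│5
4│· · · ♟ · · · ·│4
3│· · · · · · · ·│3
2│♙ ♙ ♙ ♙ · ♙ ♙ ♙│2
1│♖ · ♗ ♕ · ♖ ♔ ·│1
  ─────────────────
  a b c d e f g h

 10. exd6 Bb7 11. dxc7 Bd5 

  a b c d e f g h
  ─────────────────
8│♜ · · ♛ · ♜ · ♚│8
7│♟ · ♙ ♟ · ♟ · ♟│7
6│♟ · · · · ♟ · ·│6
5│· · · ♝ · · · ·│5
4│· · · ♟ · · · ·│4
3│· · · · · · · ·│3
2│♙ ♙ ♙ ♙ · ♙ ♙ ♙│2
1│♖ · ♗ ♕ · ♖ ♔ ·│1
  ─────────────────
  a b c d e f g h


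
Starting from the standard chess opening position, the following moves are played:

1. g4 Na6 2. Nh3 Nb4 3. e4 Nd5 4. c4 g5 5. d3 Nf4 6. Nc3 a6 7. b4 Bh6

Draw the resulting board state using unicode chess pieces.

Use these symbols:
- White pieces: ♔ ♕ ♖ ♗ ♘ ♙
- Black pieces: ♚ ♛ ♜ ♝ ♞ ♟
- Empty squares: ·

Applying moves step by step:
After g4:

♜ ♞ ♝ ♛ ♚ ♝ ♞ ♜
♟ ♟ ♟ ♟ ♟ ♟ ♟ ♟
· · · · · · · ·
· · · · · · · ·
· · · · · · ♙ ·
· · · · · · · ·
♙ ♙ ♙ ♙ ♙ ♙ · ♙
♖ ♘ ♗ ♕ ♔ ♗ ♘ ♖


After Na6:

♜ · ♝ ♛ ♚ ♝ ♞ ♜
♟ ♟ ♟ ♟ ♟ ♟ ♟ ♟
♞ · · · · · · ·
· · · · · · · ·
· · · · · · ♙ ·
· · · · · · · ·
♙ ♙ ♙ ♙ ♙ ♙ · ♙
♖ ♘ ♗ ♕ ♔ ♗ ♘ ♖


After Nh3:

♜ · ♝ ♛ ♚ ♝ ♞ ♜
♟ ♟ ♟ ♟ ♟ ♟ ♟ ♟
♞ · · · · · · ·
· · · · · · · ·
· · · · · · ♙ ·
· · · · · · · ♘
♙ ♙ ♙ ♙ ♙ ♙ · ♙
♖ ♘ ♗ ♕ ♔ ♗ · ♖


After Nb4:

♜ · ♝ ♛ ♚ ♝ ♞ ♜
♟ ♟ ♟ ♟ ♟ ♟ ♟ ♟
· · · · · · · ·
· · · · · · · ·
· ♞ · · · · ♙ ·
· · · · · · · ♘
♙ ♙ ♙ ♙ ♙ ♙ · ♙
♖ ♘ ♗ ♕ ♔ ♗ · ♖


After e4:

♜ · ♝ ♛ ♚ ♝ ♞ ♜
♟ ♟ ♟ ♟ ♟ ♟ ♟ ♟
· · · · · · · ·
· · · · · · · ·
· ♞ · · ♙ · ♙ ·
· · · · · · · ♘
♙ ♙ ♙ ♙ · ♙ · ♙
♖ ♘ ♗ ♕ ♔ ♗ · ♖


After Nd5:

♜ · ♝ ♛ ♚ ♝ ♞ ♜
♟ ♟ ♟ ♟ ♟ ♟ ♟ ♟
· · · · · · · ·
· · · ♞ · · · ·
· · · · ♙ · ♙ ·
· · · · · · · ♘
♙ ♙ ♙ ♙ · ♙ · ♙
♖ ♘ ♗ ♕ ♔ ♗ · ♖


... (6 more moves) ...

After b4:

♜ · ♝ ♛ ♚ ♝ ♞ ♜
· ♟ ♟ ♟ ♟ ♟ · ♟
♟ · · · · · · ·
· · · · · · ♟ ·
· ♙ ♙ · ♙ ♞ ♙ ·
· · ♘ ♙ · · · ♘
♙ · · · · ♙ · ♙
♖ · ♗ ♕ ♔ ♗ · ♖


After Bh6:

♜ · ♝ ♛ ♚ · ♞ ♜
· ♟ ♟ ♟ ♟ ♟ · ♟
♟ · · · · · · ♝
· · · · · · ♟ ·
· ♙ ♙ · ♙ ♞ ♙ ·
· · ♘ ♙ · · · ♘
♙ · · · · ♙ · ♙
♖ · ♗ ♕ ♔ ♗ · ♖



  a b c d e f g h
  ─────────────────
8│♜ · ♝ ♛ ♚ · ♞ ♜│8
7│· ♟ ♟ ♟ ♟ ♟ · ♟│7
6│♟ · · · · · · ♝│6
5│· · · · · · ♟ ·│5
4│· ♙ ♙ · ♙ ♞ ♙ ·│4
3│· · ♘ ♙ · · · ♘│3
2│♙ · · · · ♙ · ♙│2
1│♖ · ♗ ♕ ♔ ♗ · ♖│1
  ─────────────────
  a b c d e f g h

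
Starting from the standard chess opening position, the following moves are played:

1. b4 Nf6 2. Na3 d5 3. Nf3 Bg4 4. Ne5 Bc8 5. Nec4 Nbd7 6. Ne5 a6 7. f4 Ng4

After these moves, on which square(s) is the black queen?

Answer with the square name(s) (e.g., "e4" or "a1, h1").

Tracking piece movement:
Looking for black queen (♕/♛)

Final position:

  a b c d e f g h
  ─────────────────
8│♜ · ♝ ♛ ♚ ♝ · ♜│8
7│· ♟ ♟ ♞ ♟ ♟ ♟ ♟│7
6│♟ · · · · · · ·│6
5│· · · ♟ ♘ · · ·│5
4│· ♙ · · · ♙ ♞ ·│4
3│♘ · · · · · · ·│3
2│♙ · ♙ ♙ ♙ · ♙ ♙│2
1│♖ · ♗ ♕ ♔ ♗ · ♖│1
  ─────────────────
  a b c d e f g h


d8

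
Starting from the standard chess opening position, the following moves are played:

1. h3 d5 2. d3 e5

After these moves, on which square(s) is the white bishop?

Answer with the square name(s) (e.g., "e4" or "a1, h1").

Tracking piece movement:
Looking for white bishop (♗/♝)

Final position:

  a b c d e f g h
  ─────────────────
8│♜ ♞ ♝ ♛ ♚ ♝ ♞ ♜│8
7│♟ ♟ ♟ · · ♟ ♟ ♟│7
6│· · · · · · · ·│6
5│· · · ♟ ♟ · · ·│5
4│· · · · · · · ·│4
3│· · · ♙ · · · ♙│3
2│♙ ♙ ♙ · ♙ ♙ ♙ ·│2
1│♖ ♘ ♗ ♕ ♔ ♗ ♘ ♖│1
  ─────────────────
  a b c d e f g h


c1, f1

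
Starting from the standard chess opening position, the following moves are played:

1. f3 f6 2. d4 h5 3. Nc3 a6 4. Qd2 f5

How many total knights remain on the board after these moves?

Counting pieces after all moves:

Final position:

  a b c d e f g h
  ─────────────────
8│♜ ♞ ♝ ♛ ♚ ♝ ♞ ♜│8
7│· ♟ ♟ ♟ ♟ · ♟ ·│7
6│♟ · · · · · · ·│6
5│· · · · · ♟ · ♟│5
4│· · · ♙ · · · ·│4
3│· · ♘ · · ♙ · ·│3
2│♙ ♙ ♙ ♕ ♙ · ♙ ♙│2
1│♖ · ♗ · ♔ ♗ ♘ ♖│1
  ─────────────────
  a b c d e f g h


4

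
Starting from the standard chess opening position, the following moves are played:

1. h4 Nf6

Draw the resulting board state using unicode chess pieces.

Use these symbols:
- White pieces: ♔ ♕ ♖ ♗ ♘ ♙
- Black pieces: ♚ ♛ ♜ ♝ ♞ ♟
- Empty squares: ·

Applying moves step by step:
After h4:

♜ ♞ ♝ ♛ ♚ ♝ ♞ ♜
♟ ♟ ♟ ♟ ♟ ♟ ♟ ♟
· · · · · · · ·
· · · · · · · ·
· · · · · · · ♙
· · · · · · · ·
♙ ♙ ♙ ♙ ♙ ♙ ♙ ·
♖ ♘ ♗ ♕ ♔ ♗ ♘ ♖


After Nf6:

♜ ♞ ♝ ♛ ♚ ♝ · ♜
♟ ♟ ♟ ♟ ♟ ♟ ♟ ♟
· · · · · ♞ · ·
· · · · · · · ·
· · · · · · · ♙
· · · · · · · ·
♙ ♙ ♙ ♙ ♙ ♙ ♙ ·
♖ ♘ ♗ ♕ ♔ ♗ ♘ ♖



  a b c d e f g h
  ─────────────────
8│♜ ♞ ♝ ♛ ♚ ♝ · ♜│8
7│♟ ♟ ♟ ♟ ♟ ♟ ♟ ♟│7
6│· · · · · ♞ · ·│6
5│· · · · · · · ·│5
4│· · · · · · · ♙│4
3│· · · · · · · ·│3
2│♙ ♙ ♙ ♙ ♙ ♙ ♙ ·│2
1│♖ ♘ ♗ ♕ ♔ ♗ ♘ ♖│1
  ─────────────────
  a b c d e f g h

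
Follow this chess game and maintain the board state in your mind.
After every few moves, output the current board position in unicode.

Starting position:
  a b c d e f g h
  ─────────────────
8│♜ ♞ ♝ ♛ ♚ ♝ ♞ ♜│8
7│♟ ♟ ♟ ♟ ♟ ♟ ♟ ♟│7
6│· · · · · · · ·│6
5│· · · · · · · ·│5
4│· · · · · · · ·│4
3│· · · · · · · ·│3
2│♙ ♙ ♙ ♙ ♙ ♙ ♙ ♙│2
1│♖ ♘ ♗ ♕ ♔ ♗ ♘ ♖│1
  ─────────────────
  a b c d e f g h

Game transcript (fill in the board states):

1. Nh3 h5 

  a b c d e f g h
  ─────────────────
8│♜ ♞ ♝ ♛ ♚ ♝ ♞ ♜│8
7│♟ ♟ ♟ ♟ ♟ ♟ ♟ ·│7
6│· · · · · · · ·│6
5│· · · · · · · ♟│5
4│· · · · · · · ·│4
3│· · · · · · · ♘│3
2│♙ ♙ ♙ ♙ ♙ ♙ ♙ ♙│2
1│♖ ♘ ♗ ♕ ♔ ♗ · ♖│1
  ─────────────────
  a b c d e f g h

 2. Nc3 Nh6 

  a b c d e f g h
  ─────────────────
8│♜ ♞ ♝ ♛ ♚ ♝ · ♜│8
7│♟ ♟ ♟ ♟ ♟ ♟ ♟ ·│7
6│· · · · · · · ♞│6
5│· · · · · · · ♟│5
4│· · · · · · · ·│4
3│· · ♘ · · · · ♘│3
2│♙ ♙ ♙ ♙ ♙ ♙ ♙ ♙│2
1│♖ · ♗ ♕ ♔ ♗ · ♖│1
  ─────────────────
  a b c d e f g h

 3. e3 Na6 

  a b c d e f g h
  ─────────────────
8│♜ · ♝ ♛ ♚ ♝ · ♜│8
7│♟ ♟ ♟ ♟ ♟ ♟ ♟ ·│7
6│♞ · · · · · · ♞│6
5│· · · · · · · ♟│5
4│· · · · · · · ·│4
3│· · ♘ · ♙ · · ♘│3
2│♙ ♙ ♙ ♙ · ♙ ♙ ♙│2
1│♖ · ♗ ♕ ♔ ♗ · ♖│1
  ─────────────────
  a b c d e f g h

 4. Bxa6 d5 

  a b c d e f g h
  ─────────────────
8│♜ · ♝ ♛ ♚ ♝ · ♜│8
7│♟ ♟ ♟ · ♟ ♟ ♟ ·│7
6│♗ · · · · · · ♞│6
5│· · · ♟ · · · ♟│5
4│· · · · · · · ·│4
3│· · ♘ · ♙ · · ♘│3
2│♙ ♙ ♙ ♙ · ♙ ♙ ♙│2
1│♖ · ♗ ♕ ♔ · · ♖│1
  ─────────────────
  a b c d e f g h

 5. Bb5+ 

  a b c d e f g h
  ─────────────────
8│♜ · ♝ ♛ ♚ ♝ · ♜│8
7│♟ ♟ ♟ · ♟ ♟ ♟ ·│7
6│· · · · · · · ♞│6
5│· ♗ · ♟ · · · ♟│5
4│· · · · · · · ·│4
3│· · ♘ · ♙ · · ♘│3
2│♙ ♙ ♙ ♙ · ♙ ♙ ♙│2
1│♖ · ♗ ♕ ♔ · · ♖│1
  ─────────────────
  a b c d e f g h


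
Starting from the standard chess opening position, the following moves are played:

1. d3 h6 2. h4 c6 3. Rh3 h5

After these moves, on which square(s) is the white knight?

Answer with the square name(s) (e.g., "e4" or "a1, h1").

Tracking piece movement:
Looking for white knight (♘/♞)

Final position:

  a b c d e f g h
  ─────────────────
8│♜ ♞ ♝ ♛ ♚ ♝ ♞ ♜│8
7│♟ ♟ · ♟ ♟ ♟ ♟ ·│7
6│· · ♟ · · · · ·│6
5│· · · · · · · ♟│5
4│· · · · · · · ♙│4
3│· · · ♙ · · · ♖│3
2│♙ ♙ ♙ · ♙ ♙ ♙ ·│2
1│♖ ♘ ♗ ♕ ♔ ♗ ♘ ·│1
  ─────────────────
  a b c d e f g h


b1, g1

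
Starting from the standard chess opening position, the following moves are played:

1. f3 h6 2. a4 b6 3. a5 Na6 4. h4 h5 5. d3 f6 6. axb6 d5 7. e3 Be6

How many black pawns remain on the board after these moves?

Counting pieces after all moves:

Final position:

  a b c d e f g h
  ─────────────────
8│♜ · · ♛ ♚ ♝ ♞ ♜│8
7│♟ · ♟ · ♟ · ♟ ·│7
6│♞ ♙ · · ♝ ♟ · ·│6
5│· · · ♟ · · · ♟│5
4│· · · · · · · ♙│4
3│· · · ♙ ♙ ♙ · ·│3
2│· ♙ ♙ · · · ♙ ·│2
1│♖ ♘ ♗ ♕ ♔ ♗ ♘ ♖│1
  ─────────────────
  a b c d e f g h


7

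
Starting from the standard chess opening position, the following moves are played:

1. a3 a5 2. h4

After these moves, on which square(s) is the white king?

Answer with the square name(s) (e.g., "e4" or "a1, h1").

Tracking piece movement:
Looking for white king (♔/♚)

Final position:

  a b c d e f g h
  ─────────────────
8│♜ ♞ ♝ ♛ ♚ ♝ ♞ ♜│8
7│· ♟ ♟ ♟ ♟ ♟ ♟ ♟│7
6│· · · · · · · ·│6
5│♟ · · · · · · ·│5
4│· · · · · · · ♙│4
3│♙ · · · · · · ·│3
2│· ♙ ♙ ♙ ♙ ♙ ♙ ·│2
1│♖ ♘ ♗ ♕ ♔ ♗ ♘ ♖│1
  ─────────────────
  a b c d e f g h


e1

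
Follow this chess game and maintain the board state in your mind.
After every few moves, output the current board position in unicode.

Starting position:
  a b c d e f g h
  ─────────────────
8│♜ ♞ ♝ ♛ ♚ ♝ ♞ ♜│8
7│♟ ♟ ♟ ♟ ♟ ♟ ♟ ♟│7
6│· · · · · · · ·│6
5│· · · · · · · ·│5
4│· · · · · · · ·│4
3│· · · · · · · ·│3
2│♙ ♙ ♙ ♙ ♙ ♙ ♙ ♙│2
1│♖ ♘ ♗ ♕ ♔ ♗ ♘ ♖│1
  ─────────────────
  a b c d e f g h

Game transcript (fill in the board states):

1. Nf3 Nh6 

  a b c d e f g h
  ─────────────────
8│♜ ♞ ♝ ♛ ♚ ♝ · ♜│8
7│♟ ♟ ♟ ♟ ♟ ♟ ♟ ♟│7
6│· · · · · · · ♞│6
5│· · · · · · · ·│5
4│· · · · · · · ·│4
3│· · · · · ♘ · ·│3
2│♙ ♙ ♙ ♙ ♙ ♙ ♙ ♙│2
1│♖ ♘ ♗ ♕ ♔ ♗ · ♖│1
  ─────────────────
  a b c d e f g h

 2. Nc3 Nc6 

  a b c d e f g h
  ─────────────────
8│♜ · ♝ ♛ ♚ ♝ · ♜│8
7│♟ ♟ ♟ ♟ ♟ ♟ ♟ ♟│7
6│· · ♞ · · · · ♞│6
5│· · · · · · · ·│5
4│· · · · · · · ·│4
3│· · ♘ · · ♘ · ·│3
2│♙ ♙ ♙ ♙ ♙ ♙ ♙ ♙│2
1│♖ · ♗ ♕ ♔ ♗ · ♖│1
  ─────────────────
  a b c d e f g h

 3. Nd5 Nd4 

  a b c d e f g h
  ─────────────────
8│♜ · ♝ ♛ ♚ ♝ · ♜│8
7│♟ ♟ ♟ ♟ ♟ ♟ ♟ ♟│7
6│· · · · · · · ♞│6
5│· · · ♘ · · · ·│5
4│· · · ♞ · · · ·│4
3│· · · · · ♘ · ·│3
2│♙ ♙ ♙ ♙ ♙ ♙ ♙ ♙│2
1│♖ · ♗ ♕ ♔ ♗ · ♖│1
  ─────────────────
  a b c d e f g h

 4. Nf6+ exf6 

  a b c d e f g h
  ─────────────────
8│♜ · ♝ ♛ ♚ ♝ · ♜│8
7│♟ ♟ ♟ ♟ · ♟ ♟ ♟│7
6│· · · · · ♟ · ♞│6
5│· · · · · · · ·│5
4│· · · ♞ · · · ·│4
3│· · · · · ♘ · ·│3
2│♙ ♙ ♙ ♙ ♙ ♙ ♙ ♙│2
1│♖ · ♗ ♕ ♔ ♗ · ♖│1
  ─────────────────
  a b c d e f g h



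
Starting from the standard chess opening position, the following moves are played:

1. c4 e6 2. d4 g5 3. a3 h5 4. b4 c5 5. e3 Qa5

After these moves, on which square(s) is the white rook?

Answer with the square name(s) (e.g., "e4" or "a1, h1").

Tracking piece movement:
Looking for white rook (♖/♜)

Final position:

  a b c d e f g h
  ─────────────────
8│♜ ♞ ♝ · ♚ ♝ ♞ ♜│8
7│♟ ♟ · ♟ · ♟ · ·│7
6│· · · · ♟ · · ·│6
5│♛ · ♟ · · · ♟ ♟│5
4│· ♙ ♙ ♙ · · · ·│4
3│♙ · · · ♙ · · ·│3
2│· · · · · ♙ ♙ ♙│2
1│♖ ♘ ♗ ♕ ♔ ♗ ♘ ♖│1
  ─────────────────
  a b c d e f g h


a1, h1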